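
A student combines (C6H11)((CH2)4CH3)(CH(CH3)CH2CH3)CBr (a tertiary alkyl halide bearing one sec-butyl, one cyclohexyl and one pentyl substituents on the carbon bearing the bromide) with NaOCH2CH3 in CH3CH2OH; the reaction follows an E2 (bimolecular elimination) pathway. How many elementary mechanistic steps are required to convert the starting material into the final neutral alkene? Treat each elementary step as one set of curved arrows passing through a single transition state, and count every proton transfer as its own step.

1

Step 1: Concerted anti-periplanar elimination: CH3CH2O⁻ abstracts a β-H while Br⁻ leaves, and the C–H electrons become the new C=C π bond — all in a single transition state.
Total: 1 elementary step.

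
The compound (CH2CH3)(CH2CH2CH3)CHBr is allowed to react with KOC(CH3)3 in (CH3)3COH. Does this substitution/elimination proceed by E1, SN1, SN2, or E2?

Conditions: a strong/bulky base with a secondary substrate bearing a β-hydrogen.
These conditions are the textbook signature of the E2 pathway.
A strong (often hindered) base removes a β-H in concert with loss of the leaving group — bimolecular elimination.

E2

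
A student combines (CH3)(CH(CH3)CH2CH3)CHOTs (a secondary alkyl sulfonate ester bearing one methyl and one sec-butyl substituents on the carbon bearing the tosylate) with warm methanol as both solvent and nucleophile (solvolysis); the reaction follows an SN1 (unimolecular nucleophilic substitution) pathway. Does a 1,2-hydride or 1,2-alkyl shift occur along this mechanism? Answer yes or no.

The first-formed carbocation is secondary.
The adjacent sec-butyl carbon already bears 2 other carbon substituents and has a hydrogen to migrate; after a 1,2-hydride shift from that carbon the positive charge sits on a tertiary centre.
Tertiary is more stable than secondary, so the shift occurs.

yes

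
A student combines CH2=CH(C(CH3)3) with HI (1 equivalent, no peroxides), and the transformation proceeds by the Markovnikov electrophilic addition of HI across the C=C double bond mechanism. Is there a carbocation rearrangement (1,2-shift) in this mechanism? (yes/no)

yes

The first-formed carbocation is secondary.
The adjacent tert-butyl carbon has no hydrogen but bears methyl groups; migration of one methyl with its bonding pair (a 1,2-methyl shift) places the charge on a tertiary centre.
Tertiary is more stable than secondary, so the shift occurs.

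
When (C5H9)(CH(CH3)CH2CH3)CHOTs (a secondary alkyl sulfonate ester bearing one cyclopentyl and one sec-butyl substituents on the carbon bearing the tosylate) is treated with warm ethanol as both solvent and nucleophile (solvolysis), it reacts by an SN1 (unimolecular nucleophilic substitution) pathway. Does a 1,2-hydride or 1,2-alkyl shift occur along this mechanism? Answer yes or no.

The first-formed carbocation is secondary.
The adjacent cyclopentyl carbon already bears 2 other carbon substituents and has a hydrogen to migrate; after a 1,2-hydride shift from that carbon the positive charge sits on a tertiary centre.
Tertiary is more stable than secondary, so the shift occurs.

yes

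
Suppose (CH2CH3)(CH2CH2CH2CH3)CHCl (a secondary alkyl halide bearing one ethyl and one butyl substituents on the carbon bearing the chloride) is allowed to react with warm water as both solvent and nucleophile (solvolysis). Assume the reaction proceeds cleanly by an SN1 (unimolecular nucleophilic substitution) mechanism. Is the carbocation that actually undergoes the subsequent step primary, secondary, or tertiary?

secondary

Step 1: Unassisted departure of Cl⁻ (taking the C–Cl bonding pair) generates a secondary carbocation.
No single 1,2-shift to an adjacent carbon would give a more-substituted cation, so no rearrangement occurs.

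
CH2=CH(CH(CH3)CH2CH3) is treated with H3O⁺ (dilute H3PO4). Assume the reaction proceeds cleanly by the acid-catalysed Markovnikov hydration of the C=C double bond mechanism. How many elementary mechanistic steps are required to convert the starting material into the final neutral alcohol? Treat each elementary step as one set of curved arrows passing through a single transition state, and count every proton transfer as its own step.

Step 1: Electrophilic addition begins with the π(C=C) electrons forming a bond to the proton of H3O⁺. Following Markovnikov's rule, the resulting cation is secondary. H2O is released.
Step 2: Carbocation rearrangement: a 1,2-hydride shift from the adjacent sec-butyl carbon converts the initially-formed secondary cation into the more stable tertiary cation.
Step 3: A lone pair on the oxygen of H2O attacks the carbocation, forming a C–O bond and an oxonium ion (a protonated alcohol).
Step 4: H2O removes a proton from the oxonium oxygen, regenerating H3O⁺ and giving the neutral alcohol.
Total: 4 elementary steps.

4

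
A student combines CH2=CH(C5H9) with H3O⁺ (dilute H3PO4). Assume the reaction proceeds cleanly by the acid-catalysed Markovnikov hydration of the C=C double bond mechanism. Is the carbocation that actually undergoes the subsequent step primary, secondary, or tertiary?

Step 1: The π electrons of the C=C bond attack a proton of H3O⁺; Markovnikov addition places the new C–H on the less-substituted alkene carbon, so the positive charge ends up on the more-substituted carbon — a secondary carbocation. H2O is released.
Step 2: Carbocation rearrangement: a 1,2-hydride shift from the adjacent cyclopentyl carbon converts the initially-formed secondary cation into the more stable tertiary cation.
The cation rearranges from secondary to tertiary via a 1,2-hydride shift from the adjacent cyclopentyl carbon; the tertiary cation is what reacts next.

tertiary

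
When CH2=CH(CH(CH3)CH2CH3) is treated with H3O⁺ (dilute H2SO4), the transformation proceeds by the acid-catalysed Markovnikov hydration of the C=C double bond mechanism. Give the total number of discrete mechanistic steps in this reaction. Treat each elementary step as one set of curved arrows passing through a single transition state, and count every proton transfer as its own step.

4

Step 1: Protonation of the alkene by H3O⁺: the π bond acts as the nucleophile and picks up H⁺, giving the more stable (Markovnikov) secondary carbocation. H2O is released.
Step 2: Carbocation rearrangement: a 1,2-hydride shift from the adjacent sec-butyl carbon converts the initially-formed secondary cation into the more stable tertiary cation.
Step 3: A lone pair on the oxygen of H2O attacks the carbocation, forming a C–O bond and an oxonium ion (a protonated alcohol).
Step 4: Deprotonation of the oxonium ion by a water molecule delivers the neutral alcohol and regenerates the acid catalyst.
Total: 4 elementary steps.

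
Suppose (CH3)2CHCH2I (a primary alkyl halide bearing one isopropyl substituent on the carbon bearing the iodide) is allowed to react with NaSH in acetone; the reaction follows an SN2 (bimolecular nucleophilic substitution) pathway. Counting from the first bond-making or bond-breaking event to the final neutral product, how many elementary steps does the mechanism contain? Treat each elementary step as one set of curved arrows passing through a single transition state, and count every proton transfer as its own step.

Step 1: HS⁻ attacks the back face of the α-carbon while I⁻ departs with the C–I bonding pair — a single concerted displacement through a pentacoordinate transition state.
Total: 1 elementary step.

1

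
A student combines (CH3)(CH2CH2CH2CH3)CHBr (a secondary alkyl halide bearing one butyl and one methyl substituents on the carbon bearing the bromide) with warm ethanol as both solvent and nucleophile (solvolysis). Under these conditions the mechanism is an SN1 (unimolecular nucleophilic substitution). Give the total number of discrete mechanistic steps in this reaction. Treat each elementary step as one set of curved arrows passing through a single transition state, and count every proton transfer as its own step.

Step 1: Ionisation: the C–Br σ-bond cleaves heterolytically; both bonding electrons depart with Br⁻, leaving a secondary carbocation at the α-carbon.
(No 1,2-shift: no single shift to an adjacent carbon would give a more stable cation.)
Step 2: Nucleophilic capture: the oxygen of CH3CH2OH bonds to the cationic carbon, producing an oxonium-ion intermediate.
Step 3: A second solvent molecule removes the proton on oxygen, giving the neutral ether product.
Total: 3 elementary steps.

3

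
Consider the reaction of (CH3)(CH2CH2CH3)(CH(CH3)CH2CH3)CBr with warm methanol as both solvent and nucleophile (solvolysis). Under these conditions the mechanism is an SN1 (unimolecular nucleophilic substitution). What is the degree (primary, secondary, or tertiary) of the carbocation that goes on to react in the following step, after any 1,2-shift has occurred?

tertiary

Step 1: Rate-determining heterolysis of the C–Br bond gives Br⁻ and a tertiary carbocation.
No single 1,2-shift to an adjacent carbon would give a more-substituted cation, so no rearrangement occurs.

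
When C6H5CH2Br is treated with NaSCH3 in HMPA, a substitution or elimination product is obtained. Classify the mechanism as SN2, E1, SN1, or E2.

SN2

Conditions: a primary substrate with a strong nucleophile in the polar aprotic solvent HMPA.
These conditions are the textbook signature of the SN2 pathway.
An unhindered substrate with a strong nucleophile in a polar aprotic solvent favours one-step backside displacement.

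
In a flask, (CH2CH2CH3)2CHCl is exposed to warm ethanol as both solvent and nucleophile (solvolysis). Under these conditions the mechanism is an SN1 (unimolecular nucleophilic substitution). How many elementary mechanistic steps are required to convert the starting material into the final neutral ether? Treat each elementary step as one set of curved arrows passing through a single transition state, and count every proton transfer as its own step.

Step 1: Rate-determining heterolysis of the C–Cl bond gives Cl⁻ and a secondary carbocation.
(No 1,2-shift: no single shift to an adjacent carbon would give a more stable cation.)
Step 2: A lone pair on the oxygen of CH3CH2OH attacks the carbocation, forming a new C–O σ-bond and an oxonium ion.
Step 3: Deprotonation of the oxonium oxygen by solvent ethanol yields the neutral ether.
Total: 3 elementary steps.

3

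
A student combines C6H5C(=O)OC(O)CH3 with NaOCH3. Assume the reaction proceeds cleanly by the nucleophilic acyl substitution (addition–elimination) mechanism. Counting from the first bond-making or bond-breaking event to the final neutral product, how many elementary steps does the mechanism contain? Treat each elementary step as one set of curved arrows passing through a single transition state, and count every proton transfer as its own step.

2

Step 1: A lone pair on the O of CH3O⁻ attacks the electrophilic acyl carbon; the π(C=O) electrons move onto oxygen, giving a tetrahedral intermediate.
Step 2: Elimination step: re-formation of the carbonyl π bond drives out CH3CO2⁻, giving the new acyl compound.
Total: 2 elementary steps.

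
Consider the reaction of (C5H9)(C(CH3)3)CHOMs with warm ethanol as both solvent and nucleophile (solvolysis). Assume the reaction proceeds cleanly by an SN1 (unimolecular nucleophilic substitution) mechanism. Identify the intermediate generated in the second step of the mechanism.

tertiary carbocation

Step 1: The C–O bond breaks with both electrons going to the mesylate; MsO⁻ leaves and a secondary carbocation remains.
Step 2: Carbocation rearrangement: a 1,2-hydride shift from the adjacent cyclopentyl carbon converts the initially-formed secondary cation into the more stable tertiary cation.
After step 2 the species present is a tertiary carbocation.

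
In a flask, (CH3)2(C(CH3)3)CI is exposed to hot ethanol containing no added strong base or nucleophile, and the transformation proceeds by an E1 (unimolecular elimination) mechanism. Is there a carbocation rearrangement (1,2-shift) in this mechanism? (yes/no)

no

The first-formed carbocation is tertiary.
No single 1,2-shift to an adjacent carbon would produce a more-substituted cation than the one already present, so no rearrangement occurs.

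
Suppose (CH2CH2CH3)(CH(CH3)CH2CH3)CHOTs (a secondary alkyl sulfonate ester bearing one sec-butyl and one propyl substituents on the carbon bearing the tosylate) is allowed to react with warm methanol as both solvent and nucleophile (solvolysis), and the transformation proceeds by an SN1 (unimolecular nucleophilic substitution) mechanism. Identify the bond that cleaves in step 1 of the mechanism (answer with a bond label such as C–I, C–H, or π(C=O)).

C–O

Step 1: Rate-determining heterolysis of the C–O bond gives TsO⁻ and a secondary carbocation.
The bond broken in this step is the C–O bond.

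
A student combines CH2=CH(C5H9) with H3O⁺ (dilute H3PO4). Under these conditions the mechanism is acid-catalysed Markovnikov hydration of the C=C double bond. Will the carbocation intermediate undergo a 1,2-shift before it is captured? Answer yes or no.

The first-formed carbocation is secondary.
The adjacent cyclopentyl carbon already bears 2 other carbon substituents and has a hydrogen to migrate; after a 1,2-hydride shift from that carbon the positive charge sits on a tertiary centre.
Tertiary is more stable than secondary, so the shift occurs.

yes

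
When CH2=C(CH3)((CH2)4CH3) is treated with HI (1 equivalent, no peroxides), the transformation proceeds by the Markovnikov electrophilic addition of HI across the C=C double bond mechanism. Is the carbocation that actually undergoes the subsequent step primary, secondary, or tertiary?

tertiary

Step 1: Electrophilic addition begins with the π(C=C) electrons forming a bond to the proton of HI. Following Markovnikov's rule, the resulting cation is tertiary. The H–I bond breaks heterolytically, releasing I⁻.
No single 1,2-shift to an adjacent carbon would give a more-substituted cation, so no rearrangement occurs.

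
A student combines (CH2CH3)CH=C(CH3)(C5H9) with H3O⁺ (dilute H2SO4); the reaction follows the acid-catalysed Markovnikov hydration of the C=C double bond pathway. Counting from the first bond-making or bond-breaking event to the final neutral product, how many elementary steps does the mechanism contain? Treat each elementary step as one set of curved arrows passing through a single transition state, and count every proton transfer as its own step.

Step 1: Protonation of the alkene by H3O⁺: the π bond acts as the nucleophile and picks up H⁺, giving the more stable (Markovnikov) tertiary carbocation. H2O is released.
(No 1,2-shift: no single shift to an adjacent carbon would give a more stable cation.)
Step 2: A lone pair on the oxygen of H2O attacks the carbocation, forming a C–O bond and an oxonium ion (a protonated alcohol).
Step 3: Deprotonation of the oxonium ion by a water molecule delivers the neutral alcohol and regenerates the acid catalyst.
Total: 3 elementary steps.

3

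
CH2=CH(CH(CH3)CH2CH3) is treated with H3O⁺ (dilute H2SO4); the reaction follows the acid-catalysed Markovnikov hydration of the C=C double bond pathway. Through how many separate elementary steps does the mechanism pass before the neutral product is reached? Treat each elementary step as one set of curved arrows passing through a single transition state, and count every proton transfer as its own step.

4

Step 1: Protonation of the alkene by H3O⁺: the π bond acts as the nucleophile and picks up H⁺, giving the more stable (Markovnikov) secondary carbocation. H2O is released.
Step 2: A hydride (H with its bonding pair) migrates from the adjacent sec-butyl carbon to the cationic centre — a 1,2-hydride shift — upgrading the secondary cation to a tertiary one.
Step 3: Water acts as the nucleophile: an oxygen lone pair bonds to the cationic carbon, giving an oxonium-ion intermediate.
Step 4: Proton transfer from the O–H of the oxonium ion to H2O completes the catalytic cycle and yields the alcohol.
Total: 4 elementary steps.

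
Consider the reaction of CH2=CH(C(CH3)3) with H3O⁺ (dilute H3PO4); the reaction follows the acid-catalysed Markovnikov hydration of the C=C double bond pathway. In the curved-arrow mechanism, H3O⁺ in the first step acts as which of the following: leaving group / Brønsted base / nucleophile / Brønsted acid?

Step 1: Protonation of the alkene by H3O⁺: the π bond acts as the nucleophile and picks up H⁺, giving the more stable (Markovnikov) secondary carbocation. H2O is released.
H3O⁺ in the first step donates a proton in a proton-transfer step — a Brønsted acid.

Brønsted acid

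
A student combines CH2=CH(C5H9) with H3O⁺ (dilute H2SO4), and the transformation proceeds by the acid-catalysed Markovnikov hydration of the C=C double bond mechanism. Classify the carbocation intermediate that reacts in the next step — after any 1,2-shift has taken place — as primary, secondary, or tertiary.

Step 1: The π electrons of the C=C bond attack a proton of H3O⁺; Markovnikov addition places the new C–H on the less-substituted alkene carbon, so the positive charge ends up on the more-substituted carbon — a secondary carbocation. H2O is released.
Step 2: Carbocation rearrangement: a 1,2-hydride shift from the adjacent cyclopentyl carbon converts the initially-formed secondary cation into the more stable tertiary cation.
The cation rearranges from secondary to tertiary via a 1,2-hydride shift from the adjacent cyclopentyl carbon; the tertiary cation is what reacts next.

tertiary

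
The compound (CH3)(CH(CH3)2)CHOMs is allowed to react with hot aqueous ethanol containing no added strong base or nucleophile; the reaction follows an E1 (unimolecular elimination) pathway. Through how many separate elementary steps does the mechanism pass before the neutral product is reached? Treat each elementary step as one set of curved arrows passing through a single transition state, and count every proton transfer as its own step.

Step 1: The C–O bond breaks with both electrons going to the mesylate; MsO⁻ leaves and a secondary carbocation remains.
Step 2: Carbocation rearrangement: a 1,2-hydride shift from the adjacent isopropyl carbon converts the initially-formed secondary cation into the more stable tertiary cation.
Step 3: A weak base (a water (or ethanol) molecule from the solvent) removes a proton from a carbon adjacent to the cationic centre; the electrons of that C–H bond become the new π(C=C) bond, giving the alkene.
Total: 3 elementary steps.

3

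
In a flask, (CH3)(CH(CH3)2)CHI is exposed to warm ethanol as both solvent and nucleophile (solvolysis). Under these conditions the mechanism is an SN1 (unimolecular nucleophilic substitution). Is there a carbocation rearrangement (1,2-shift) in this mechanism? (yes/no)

yes

The first-formed carbocation is secondary.
The adjacent isopropyl carbon already bears 2 other carbon substituents and has a hydrogen to migrate; after a 1,2-hydride shift from that carbon the positive charge sits on a tertiary centre.
Tertiary is more stable than secondary, so the shift occurs.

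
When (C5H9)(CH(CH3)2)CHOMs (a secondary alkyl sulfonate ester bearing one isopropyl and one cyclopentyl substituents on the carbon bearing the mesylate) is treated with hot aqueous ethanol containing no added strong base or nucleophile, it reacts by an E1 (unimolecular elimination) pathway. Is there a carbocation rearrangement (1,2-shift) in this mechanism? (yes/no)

The first-formed carbocation is secondary.
The adjacent isopropyl carbon already bears 2 other carbon substituents and has a hydrogen to migrate; after a 1,2-hydride shift from that carbon the positive charge sits on a tertiary centre.
Tertiary is more stable than secondary, so the shift occurs.

yes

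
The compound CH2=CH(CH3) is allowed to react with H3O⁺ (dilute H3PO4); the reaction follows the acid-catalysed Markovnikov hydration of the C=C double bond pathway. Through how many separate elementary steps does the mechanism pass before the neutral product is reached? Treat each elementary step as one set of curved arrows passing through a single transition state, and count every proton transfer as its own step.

3

Step 1: Protonation of the alkene by H3O⁺: the π bond acts as the nucleophile and picks up H⁺, giving the more stable (Markovnikov) secondary carbocation. H2O is released.
(No 1,2-shift: no single shift to an adjacent carbon would give a more stable cation.)
Step 2: A lone pair on the oxygen of H2O attacks the carbocation, forming a C–O bond and an oxonium ion (a protonated alcohol).
Step 3: H2O removes a proton from the oxonium oxygen, regenerating H3O⁺ and giving the neutral alcohol.
Total: 3 elementary steps.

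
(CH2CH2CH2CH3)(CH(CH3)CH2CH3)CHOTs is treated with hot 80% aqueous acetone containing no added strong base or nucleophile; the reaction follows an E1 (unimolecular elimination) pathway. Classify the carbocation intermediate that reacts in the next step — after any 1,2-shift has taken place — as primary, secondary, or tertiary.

tertiary

Step 1: Rate-determining heterolysis of the C–O bond gives TsO⁻ and a secondary carbocation.
Step 2: A 1,2-hydride shift from the adjacent sec-butyl carbon moves the positive charge from the secondary centre to an adjacent carbon, generating a more stable tertiary carbocation.
The cation rearranges from secondary to tertiary via a 1,2-hydride shift from the adjacent sec-butyl carbon; the tertiary cation is what reacts next.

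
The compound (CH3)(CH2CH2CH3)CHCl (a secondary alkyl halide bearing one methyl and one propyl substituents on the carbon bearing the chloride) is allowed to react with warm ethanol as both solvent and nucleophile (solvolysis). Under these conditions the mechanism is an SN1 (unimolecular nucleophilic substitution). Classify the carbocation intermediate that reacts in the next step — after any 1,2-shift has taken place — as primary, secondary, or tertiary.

Step 1: Ionisation: the C–Cl σ-bond cleaves heterolytically; both bonding electrons depart with Cl⁻, leaving a secondary carbocation at the α-carbon.
No single 1,2-shift to an adjacent carbon would give a more-substituted cation, so no rearrangement occurs.

secondary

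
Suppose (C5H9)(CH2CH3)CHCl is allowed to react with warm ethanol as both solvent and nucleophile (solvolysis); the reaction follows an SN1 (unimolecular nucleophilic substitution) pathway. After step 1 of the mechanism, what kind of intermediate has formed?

Step 1: Rate-determining heterolysis of the C–Cl bond gives Cl⁻ and a secondary carbocation.
After step 1 the species present is a secondary carbocation.

secondary carbocation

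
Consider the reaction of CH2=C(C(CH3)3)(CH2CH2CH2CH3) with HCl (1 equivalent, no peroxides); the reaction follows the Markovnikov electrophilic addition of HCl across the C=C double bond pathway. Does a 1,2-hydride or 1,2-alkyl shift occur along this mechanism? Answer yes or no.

no

The first-formed carbocation is tertiary.
No single 1,2-shift to an adjacent carbon would produce a more-substituted cation than the one already present, so no rearrangement occurs.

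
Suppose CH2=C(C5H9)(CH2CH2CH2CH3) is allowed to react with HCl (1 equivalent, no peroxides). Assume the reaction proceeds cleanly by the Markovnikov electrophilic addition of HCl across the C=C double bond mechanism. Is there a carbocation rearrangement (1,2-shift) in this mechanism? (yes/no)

no

The first-formed carbocation is tertiary.
No single 1,2-shift to an adjacent carbon would produce a more-substituted cation than the one already present, so no rearrangement occurs.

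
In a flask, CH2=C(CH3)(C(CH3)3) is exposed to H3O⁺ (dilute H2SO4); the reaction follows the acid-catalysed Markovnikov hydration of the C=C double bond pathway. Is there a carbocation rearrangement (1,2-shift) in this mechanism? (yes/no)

The first-formed carbocation is tertiary.
No single 1,2-shift to an adjacent carbon would produce a more-substituted cation than the one already present, so no rearrangement occurs.

no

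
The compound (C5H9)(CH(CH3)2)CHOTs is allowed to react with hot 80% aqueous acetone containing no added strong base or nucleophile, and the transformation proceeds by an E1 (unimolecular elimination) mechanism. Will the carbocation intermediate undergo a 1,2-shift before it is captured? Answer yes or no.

yes

The first-formed carbocation is secondary.
The adjacent cyclopentyl carbon already bears 2 other carbon substituents and has a hydrogen to migrate; after a 1,2-hydride shift from that carbon the positive charge sits on a tertiary centre.
Tertiary is more stable than secondary, so the shift occurs.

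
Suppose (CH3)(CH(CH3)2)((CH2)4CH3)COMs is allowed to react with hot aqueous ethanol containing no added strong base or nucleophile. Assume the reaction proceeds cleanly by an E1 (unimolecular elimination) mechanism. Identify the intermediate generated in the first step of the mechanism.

tertiary carbocation

Step 1: Rate-determining heterolysis of the C–O bond gives MsO⁻ and a tertiary carbocation.
After step 1 the species present is a tertiary carbocation.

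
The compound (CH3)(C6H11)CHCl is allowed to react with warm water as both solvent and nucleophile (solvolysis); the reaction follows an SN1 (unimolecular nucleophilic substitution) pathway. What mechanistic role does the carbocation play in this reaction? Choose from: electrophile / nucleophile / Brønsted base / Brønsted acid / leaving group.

electrophile

Step 3: H2O donates an oxygen lone pair into the empty p orbital of the cation, giving a protonated alcohol (an oxonium ion).
The carbocation accepts an electron pair into an empty or π* orbital — it is the electrophile.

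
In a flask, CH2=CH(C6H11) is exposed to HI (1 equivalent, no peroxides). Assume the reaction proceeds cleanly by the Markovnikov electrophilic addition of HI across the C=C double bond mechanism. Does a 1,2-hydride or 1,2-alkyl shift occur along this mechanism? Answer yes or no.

yes

The first-formed carbocation is secondary.
The adjacent cyclohexyl carbon already bears 2 other carbon substituents and has a hydrogen to migrate; after a 1,2-hydride shift from that carbon the positive charge sits on a tertiary centre.
Tertiary is more stable than secondary, so the shift occurs.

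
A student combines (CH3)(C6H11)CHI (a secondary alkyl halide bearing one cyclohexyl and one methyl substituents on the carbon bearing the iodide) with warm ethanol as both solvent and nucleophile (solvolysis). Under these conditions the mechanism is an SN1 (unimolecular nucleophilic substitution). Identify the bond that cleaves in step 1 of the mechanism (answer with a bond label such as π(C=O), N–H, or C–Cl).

Step 1: The C–I bond breaks with both electrons going to the iodide; I⁻ leaves and a secondary carbocation remains.
The bond broken in this step is the C–I bond.

C–I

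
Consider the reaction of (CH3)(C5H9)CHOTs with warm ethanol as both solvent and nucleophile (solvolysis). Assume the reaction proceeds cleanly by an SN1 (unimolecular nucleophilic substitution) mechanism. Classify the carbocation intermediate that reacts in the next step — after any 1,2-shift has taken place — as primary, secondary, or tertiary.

Step 1: Unassisted departure of TsO⁻ (taking the C–O bonding pair) generates a secondary carbocation.
Step 2: A 1,2-hydride shift from the adjacent cyclopentyl carbon moves the positive charge from the secondary centre to an adjacent carbon, generating a more stable tertiary carbocation.
The cation rearranges from secondary to tertiary via a 1,2-hydride shift from the adjacent cyclopentyl carbon; the tertiary cation is what reacts next.

tertiary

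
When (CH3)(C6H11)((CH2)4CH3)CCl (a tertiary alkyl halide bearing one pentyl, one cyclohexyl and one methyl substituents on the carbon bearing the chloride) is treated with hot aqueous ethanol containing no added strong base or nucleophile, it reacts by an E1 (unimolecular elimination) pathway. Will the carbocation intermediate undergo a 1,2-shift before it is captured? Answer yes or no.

no

The first-formed carbocation is tertiary.
No single 1,2-shift to an adjacent carbon would produce a more-substituted cation than the one already present, so no rearrangement occurs.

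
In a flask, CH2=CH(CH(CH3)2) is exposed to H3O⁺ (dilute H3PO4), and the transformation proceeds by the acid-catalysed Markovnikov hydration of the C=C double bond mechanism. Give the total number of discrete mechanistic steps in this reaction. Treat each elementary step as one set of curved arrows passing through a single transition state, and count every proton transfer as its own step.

4

Step 1: Electrophilic addition begins with the π(C=C) electrons forming a bond to the proton of H3O⁺. Following Markovnikov's rule, the resulting cation is secondary. H2O is released.
Step 2: Carbocation rearrangement: a 1,2-hydride shift from the adjacent isopropyl carbon converts the initially-formed secondary cation into the more stable tertiary cation.
Step 3: Water acts as the nucleophile: an oxygen lone pair bonds to the cationic carbon, giving an oxonium-ion intermediate.
Step 4: Proton transfer from the O–H of the oxonium ion to H2O completes the catalytic cycle and yields the alcohol.
Total: 4 elementary steps.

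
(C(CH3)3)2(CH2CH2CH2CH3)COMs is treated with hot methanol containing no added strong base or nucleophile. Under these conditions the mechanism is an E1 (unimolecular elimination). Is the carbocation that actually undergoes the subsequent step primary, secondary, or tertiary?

tertiary

Step 1: Unassisted departure of MsO⁻ (taking the C–O bonding pair) generates a tertiary carbocation.
No single 1,2-shift to an adjacent carbon would give a more-substituted cation, so no rearrangement occurs.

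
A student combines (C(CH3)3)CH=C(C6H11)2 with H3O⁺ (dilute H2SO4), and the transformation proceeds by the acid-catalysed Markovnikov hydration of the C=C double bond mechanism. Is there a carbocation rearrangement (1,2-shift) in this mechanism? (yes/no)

no

The first-formed carbocation is tertiary.
No single 1,2-shift to an adjacent carbon would produce a more-substituted cation than the one already present, so no rearrangement occurs.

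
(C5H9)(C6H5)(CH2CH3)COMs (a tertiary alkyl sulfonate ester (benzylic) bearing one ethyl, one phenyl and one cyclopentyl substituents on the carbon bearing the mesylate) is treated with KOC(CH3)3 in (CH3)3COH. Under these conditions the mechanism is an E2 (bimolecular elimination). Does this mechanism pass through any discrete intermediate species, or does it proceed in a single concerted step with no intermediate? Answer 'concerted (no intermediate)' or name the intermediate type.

concerted (no intermediate)

In one step, (CH3)3CO⁻ pulls off a β-proton, the C–O bond cleaves, and a C=C double bond forms between the α- and β-carbons (E2, anti elimination).
All bond changes occur in one transition state; no discrete intermediate is formed.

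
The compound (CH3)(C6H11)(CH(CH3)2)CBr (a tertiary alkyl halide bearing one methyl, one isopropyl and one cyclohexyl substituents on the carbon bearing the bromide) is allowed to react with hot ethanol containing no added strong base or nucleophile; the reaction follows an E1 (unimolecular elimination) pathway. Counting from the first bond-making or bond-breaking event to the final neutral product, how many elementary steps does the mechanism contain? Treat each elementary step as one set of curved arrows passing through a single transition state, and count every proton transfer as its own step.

2

Step 1: Ionisation: the C–Br σ-bond cleaves heterolytically; both bonding electrons depart with Br⁻, leaving a tertiary carbocation at the α-carbon.
(No 1,2-shift: no single shift to an adjacent carbon would give a more stable cation.)
Step 2: Loss of a β-proton to an ethanol molecule of the solvent: the C–H bonding pair collapses toward the cationic carbon to form the C=C π bond, yielding the alkene.
Total: 2 elementary steps.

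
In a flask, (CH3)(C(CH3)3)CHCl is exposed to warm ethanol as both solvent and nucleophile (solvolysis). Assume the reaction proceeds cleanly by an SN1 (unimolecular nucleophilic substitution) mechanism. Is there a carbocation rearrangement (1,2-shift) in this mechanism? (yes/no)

The first-formed carbocation is secondary.
The adjacent tert-butyl carbon has no hydrogen but bears methyl groups; migration of one methyl with its bonding pair (a 1,2-methyl shift) places the charge on a tertiary centre.
Tertiary is more stable than secondary, so the shift occurs.

yes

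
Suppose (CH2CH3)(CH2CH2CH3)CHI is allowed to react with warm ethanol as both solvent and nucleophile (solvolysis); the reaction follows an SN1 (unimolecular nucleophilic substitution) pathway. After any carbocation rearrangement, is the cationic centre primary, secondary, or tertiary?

Step 1: Ionisation: the C–I σ-bond cleaves heterolytically; both bonding electrons depart with I⁻, leaving a secondary carbocation at the α-carbon.
No single 1,2-shift to an adjacent carbon would give a more-substituted cation, so no rearrangement occurs.

secondary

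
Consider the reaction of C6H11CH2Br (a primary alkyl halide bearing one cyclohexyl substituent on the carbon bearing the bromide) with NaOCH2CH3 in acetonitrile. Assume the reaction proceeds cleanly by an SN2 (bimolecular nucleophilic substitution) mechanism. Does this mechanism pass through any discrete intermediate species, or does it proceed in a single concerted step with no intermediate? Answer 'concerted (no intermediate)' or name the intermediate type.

concerted (no intermediate)

Backside attack by CH3CH2O⁻ on the carbon bearing the bromide: the new C–O bond forms as the C–Br bond breaks, with Walden inversion at carbon.
All bond changes occur in one transition state; no discrete intermediate is formed.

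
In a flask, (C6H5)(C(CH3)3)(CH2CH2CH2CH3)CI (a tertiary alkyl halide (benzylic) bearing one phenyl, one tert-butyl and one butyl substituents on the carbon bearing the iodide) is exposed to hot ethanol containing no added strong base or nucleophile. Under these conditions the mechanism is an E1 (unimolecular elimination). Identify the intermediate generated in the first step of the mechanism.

tertiary carbocation

Step 1: The C–I bond breaks with both electrons going to the iodide; I⁻ leaves and a tertiary carbocation remains.
After step 1 the species present is a tertiary carbocation.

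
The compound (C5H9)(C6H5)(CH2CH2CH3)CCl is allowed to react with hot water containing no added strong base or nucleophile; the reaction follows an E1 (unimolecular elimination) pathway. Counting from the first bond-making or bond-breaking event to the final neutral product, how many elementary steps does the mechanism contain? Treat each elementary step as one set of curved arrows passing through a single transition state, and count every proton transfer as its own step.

Step 1: Unassisted departure of Cl⁻ (taking the C–Cl bonding pair) generates a tertiary carbocation.
(No 1,2-shift: no single shift to an adjacent carbon would give a more stable cation.)
Step 2: Loss of a β-proton to a water molecule of the solvent: the C–H bonding pair collapses toward the cationic carbon to form the C=C π bond, yielding the alkene.
Total: 2 elementary steps.

2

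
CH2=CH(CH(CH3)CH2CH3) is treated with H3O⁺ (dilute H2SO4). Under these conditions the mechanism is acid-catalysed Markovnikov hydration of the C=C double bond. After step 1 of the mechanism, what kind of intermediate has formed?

Step 1: Protonation of the alkene by H3O⁺: the π bond acts as the nucleophile and picks up H⁺, giving the more stable (Markovnikov) secondary carbocation. H2O is released.
After step 1 the species present is a secondary carbocation.

secondary carbocation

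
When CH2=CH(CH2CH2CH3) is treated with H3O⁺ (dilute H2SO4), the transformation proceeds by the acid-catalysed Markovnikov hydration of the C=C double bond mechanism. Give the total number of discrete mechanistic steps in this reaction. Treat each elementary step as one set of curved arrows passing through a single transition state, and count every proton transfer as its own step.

3

Step 1: Protonation of the alkene by H3O⁺: the π bond acts as the nucleophile and picks up H⁺, giving the more stable (Markovnikov) secondary carbocation. H2O is released.
(No 1,2-shift: no single shift to an adjacent carbon would give a more stable cation.)
Step 2: A lone pair on the oxygen of H2O attacks the carbocation, forming a C–O bond and an oxonium ion (a protonated alcohol).
Step 3: Deprotonation of the oxonium ion by a water molecule delivers the neutral alcohol and regenerates the acid catalyst.
Total: 3 elementary steps.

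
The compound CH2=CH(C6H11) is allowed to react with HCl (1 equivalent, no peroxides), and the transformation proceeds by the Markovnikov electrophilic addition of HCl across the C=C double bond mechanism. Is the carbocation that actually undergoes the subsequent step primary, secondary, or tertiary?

Step 1: The π electrons of the C=C bond attack a proton of HCl; Markovnikov addition places the new C–H on the less-substituted alkene carbon, so the positive charge ends up on the more-substituted carbon — a secondary carbocation. The H–Cl bond breaks heterolytically, releasing Cl⁻.
Step 2: Carbocation rearrangement: a 1,2-hydride shift from the adjacent cyclohexyl carbon converts the initially-formed secondary cation into the more stable tertiary cation.
The cation rearranges from secondary to tertiary via a 1,2-hydride shift from the adjacent cyclohexyl carbon; the tertiary cation is what reacts next.

tertiary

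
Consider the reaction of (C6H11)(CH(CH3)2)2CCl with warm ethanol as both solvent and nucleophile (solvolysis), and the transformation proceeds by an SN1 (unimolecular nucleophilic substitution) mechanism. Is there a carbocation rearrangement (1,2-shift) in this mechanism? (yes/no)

no

The first-formed carbocation is tertiary.
No single 1,2-shift to an adjacent carbon would produce a more-substituted cation than the one already present, so no rearrangement occurs.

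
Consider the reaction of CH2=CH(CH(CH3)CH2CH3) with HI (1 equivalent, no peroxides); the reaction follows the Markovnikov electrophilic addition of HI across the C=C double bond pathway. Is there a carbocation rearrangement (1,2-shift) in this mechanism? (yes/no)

The first-formed carbocation is secondary.
The adjacent sec-butyl carbon already bears 2 other carbon substituents and has a hydrogen to migrate; after a 1,2-hydride shift from that carbon the positive charge sits on a tertiary centre.
Tertiary is more stable than secondary, so the shift occurs.

yes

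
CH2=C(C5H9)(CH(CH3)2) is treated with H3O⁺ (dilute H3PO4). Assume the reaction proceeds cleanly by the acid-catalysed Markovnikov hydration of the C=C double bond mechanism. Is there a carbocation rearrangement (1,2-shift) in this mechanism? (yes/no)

The first-formed carbocation is tertiary.
No single 1,2-shift to an adjacent carbon would produce a more-substituted cation than the one already present, so no rearrangement occurs.

no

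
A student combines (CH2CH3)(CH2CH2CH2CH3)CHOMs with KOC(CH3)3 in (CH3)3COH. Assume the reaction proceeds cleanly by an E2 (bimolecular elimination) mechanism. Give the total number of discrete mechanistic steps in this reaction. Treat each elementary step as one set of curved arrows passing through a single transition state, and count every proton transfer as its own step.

Step 1: Concerted anti-periplanar elimination: (CH3)3CO⁻ abstracts a β-H while MsO⁻ leaves, and the C–H electrons become the new C=C π bond — all in a single transition state.
Total: 1 elementary step.

1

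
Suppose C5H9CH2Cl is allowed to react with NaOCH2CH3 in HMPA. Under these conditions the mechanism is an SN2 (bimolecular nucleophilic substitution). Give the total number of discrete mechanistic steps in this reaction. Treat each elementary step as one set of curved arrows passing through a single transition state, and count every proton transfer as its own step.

1

Step 1: Backside attack by CH3CH2O⁻ on the carbon bearing the chloride: the new C–O bond forms as the C–Cl bond breaks, with Walden inversion at carbon.
Total: 1 elementary step.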